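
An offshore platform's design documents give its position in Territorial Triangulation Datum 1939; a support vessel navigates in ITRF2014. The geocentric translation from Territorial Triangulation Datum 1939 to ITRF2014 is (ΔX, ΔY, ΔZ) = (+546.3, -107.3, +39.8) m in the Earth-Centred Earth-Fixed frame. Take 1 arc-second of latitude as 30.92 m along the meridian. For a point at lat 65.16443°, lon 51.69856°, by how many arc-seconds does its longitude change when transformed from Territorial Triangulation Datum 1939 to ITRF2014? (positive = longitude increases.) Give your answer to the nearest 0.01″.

Δλ = -38.13″

sin φ = 0.907517, cos φ = 0.420016, sin λ = 0.784761, cos λ = 0.619799.
East component: ΔE = −sin λ·ΔX + cos λ·ΔY = −(0.784761)(546.3) + (0.619799)(-107.3) = -495.22 m.
1° of latitude spans 3600 × 30.92 = 111312 m; at latitude φ, 1° of longitude spans that × cos φ = 46752.8 m, so Δλ = -495.22 / 46752.8 × 3600 = -38.132″.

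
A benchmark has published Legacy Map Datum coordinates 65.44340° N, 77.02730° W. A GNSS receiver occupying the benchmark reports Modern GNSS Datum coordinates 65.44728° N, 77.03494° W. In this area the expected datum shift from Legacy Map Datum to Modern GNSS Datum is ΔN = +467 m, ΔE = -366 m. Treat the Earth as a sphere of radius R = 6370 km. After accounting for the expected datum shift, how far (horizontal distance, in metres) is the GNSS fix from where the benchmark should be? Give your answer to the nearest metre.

38 m

Observed coordinate differences: Δφ = +0.00388°, Δλ = -0.00764°.
Converting to metres (1° lat = 111177 m, cos φ = 0.415592): observed ΔN = 431.4 m, observed ΔE = -353.0 m.
Subtracting the expected shift leaves a residual of 431.4 − (467) = -35.6 m north and -353.0 − (-366) = 13.0 m east.
Residual distance = √((-35.6)² + 13.0²) = 37.9 m.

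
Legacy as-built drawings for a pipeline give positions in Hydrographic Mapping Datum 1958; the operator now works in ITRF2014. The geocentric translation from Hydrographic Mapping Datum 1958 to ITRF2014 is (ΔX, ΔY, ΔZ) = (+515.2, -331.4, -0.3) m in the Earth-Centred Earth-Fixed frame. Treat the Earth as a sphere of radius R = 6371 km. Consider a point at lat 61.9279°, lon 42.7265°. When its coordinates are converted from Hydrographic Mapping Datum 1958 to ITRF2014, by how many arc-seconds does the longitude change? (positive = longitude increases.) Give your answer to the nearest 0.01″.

Δλ = -40.80″

sin φ = 0.882356, cos φ = 0.470582, sin λ = 0.678500, cos λ = 0.734601.
East component: ΔE = −sin λ·ΔX + cos λ·ΔY = −(0.678500)(515.2) + (0.734601)(-331.4) = -593.01 m.
1° of latitude spans πR/180 = 111195 m; at latitude φ, 1° of longitude spans that × cos φ = 52326.4 m, so Δλ = -593.01 / 52326.4 × 3600 = -40.798″.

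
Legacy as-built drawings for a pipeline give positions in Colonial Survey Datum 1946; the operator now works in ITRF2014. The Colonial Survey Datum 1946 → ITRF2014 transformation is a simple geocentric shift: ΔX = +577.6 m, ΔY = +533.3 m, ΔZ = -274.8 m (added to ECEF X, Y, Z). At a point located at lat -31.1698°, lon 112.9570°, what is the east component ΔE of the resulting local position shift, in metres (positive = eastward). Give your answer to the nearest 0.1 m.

At φ = -31.1698°, λ = 112.9570°: sin φ = -0.517576, cos φ = 0.855637, sin λ = 0.920798, cos λ = -0.390040.
ΔE = −sin λ·ΔX + cos λ·ΔY = −(0.920798)·(577.6) + (-0.390040)·(533.3) = -739.86 m.

ΔE = -739.9 m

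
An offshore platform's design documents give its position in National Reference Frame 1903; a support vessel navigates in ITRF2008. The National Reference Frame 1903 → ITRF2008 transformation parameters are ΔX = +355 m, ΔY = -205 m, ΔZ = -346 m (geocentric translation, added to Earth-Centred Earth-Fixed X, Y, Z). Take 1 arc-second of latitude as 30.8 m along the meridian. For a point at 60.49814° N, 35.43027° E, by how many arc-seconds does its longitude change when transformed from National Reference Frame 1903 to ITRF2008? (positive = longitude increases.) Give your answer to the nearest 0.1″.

sin φ = 0.870340, cos φ = 0.492452, sin λ = 0.579712, cos λ = 0.814822.
East component: ΔE = −sin λ·ΔX + cos λ·ΔY = −(0.579712)(355) + (0.814822)(-205) = -372.84 m.
1° of latitude spans 3600 × 30.80 = 110880 m; at latitude φ, 1° of longitude spans that × cos φ = 54603.1 m, so Δλ = -372.84 / 54603.1 × 3600 = -24.581″.

Δλ = -24.6″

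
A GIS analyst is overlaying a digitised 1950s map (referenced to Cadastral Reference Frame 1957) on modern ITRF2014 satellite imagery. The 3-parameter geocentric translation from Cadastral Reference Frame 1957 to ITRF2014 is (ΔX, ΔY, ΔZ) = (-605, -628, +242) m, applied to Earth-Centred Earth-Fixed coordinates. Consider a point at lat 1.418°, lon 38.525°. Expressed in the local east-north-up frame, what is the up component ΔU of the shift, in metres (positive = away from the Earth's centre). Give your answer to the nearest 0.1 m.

At φ = 1.418°, λ = 38.525°: sin φ = 0.024746, cos φ = 0.999694, sin λ = 0.622856, cos λ = 0.782336.
ΔU = cos φ cos λ·ΔX + cos φ sin λ·ΔY + sin φ·ΔZ = (0.999694)(0.782336)(-605) + (0.999694)(0.622856)(-628) + (0.024746)(242) = -858.21 m.

ΔU = -858.2 m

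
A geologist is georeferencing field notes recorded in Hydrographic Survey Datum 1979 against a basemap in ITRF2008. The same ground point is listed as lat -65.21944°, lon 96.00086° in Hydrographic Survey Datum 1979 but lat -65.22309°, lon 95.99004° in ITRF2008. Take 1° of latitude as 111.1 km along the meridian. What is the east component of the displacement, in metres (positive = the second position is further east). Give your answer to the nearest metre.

Δφ = -65.22309° − -65.21944° = -0.00365°; Δλ = 95.99004° − 96.00086° = -0.01082°.
ΔN = Δφ × 111100 = -405.5 m; ΔE = Δλ × 111100 × cos(-65.21944°) = -0.01082 × 111100 × 0.419144 = -503.9 m.

ΔE = -504 m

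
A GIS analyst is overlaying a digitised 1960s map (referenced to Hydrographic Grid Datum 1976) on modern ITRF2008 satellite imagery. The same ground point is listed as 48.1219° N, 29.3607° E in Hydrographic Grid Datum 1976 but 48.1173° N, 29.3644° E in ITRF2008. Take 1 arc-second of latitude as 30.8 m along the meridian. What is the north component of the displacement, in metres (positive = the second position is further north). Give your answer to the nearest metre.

Δφ = 48.1173° − 48.1219° = -0.0046°; Δλ = 29.3644° − 29.3607° = +0.0037°.
1° of latitude = 3600 × 30.80 = 110880 m.
ΔN = Δφ × 110880 = -510.0 m; ΔE = Δλ × 110880 × cos(48.1219°) = +0.0037 × 110880 × 0.667548 = 273.9 m.

ΔN = -510 m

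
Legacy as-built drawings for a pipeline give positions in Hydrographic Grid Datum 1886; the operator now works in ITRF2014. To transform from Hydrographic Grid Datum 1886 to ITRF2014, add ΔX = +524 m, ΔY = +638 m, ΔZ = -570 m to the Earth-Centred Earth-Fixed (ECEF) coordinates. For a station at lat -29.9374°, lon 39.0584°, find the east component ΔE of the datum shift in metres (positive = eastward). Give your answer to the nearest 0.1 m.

ΔE = 165.2 m

At φ = -29.9374°, λ = 39.0584°: sin φ = -0.499054, cos φ = 0.866571, sin λ = 0.630112, cos λ = 0.776504.
ΔE = −sin λ·ΔX + cos λ·ΔY = −(0.630112)·(524) + (0.776504)·(638) = 165.23 m.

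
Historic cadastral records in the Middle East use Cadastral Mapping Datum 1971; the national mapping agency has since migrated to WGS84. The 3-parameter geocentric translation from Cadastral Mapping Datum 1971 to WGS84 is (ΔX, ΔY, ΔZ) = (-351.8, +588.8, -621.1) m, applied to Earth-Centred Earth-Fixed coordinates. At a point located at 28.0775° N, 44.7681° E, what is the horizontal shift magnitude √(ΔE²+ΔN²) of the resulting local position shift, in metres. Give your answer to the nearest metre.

The local east axis at (φ, λ) is (−sin λ, cos λ, 0), so ΔE = −sin(44.7681°)·(-351.8) + cos(44.7681°)·588.8 = 665.78 m.
The local north axis is (−sin φ cos λ, −sin φ sin λ, cos φ), giving ΔN = 117.556 − 195.164 − 548.004 = -625.61 m.
Horizontal magnitude = √(ΔE² + ΔN²) = √(665.78² + (-625.61)²) = 913.59 m.

914 m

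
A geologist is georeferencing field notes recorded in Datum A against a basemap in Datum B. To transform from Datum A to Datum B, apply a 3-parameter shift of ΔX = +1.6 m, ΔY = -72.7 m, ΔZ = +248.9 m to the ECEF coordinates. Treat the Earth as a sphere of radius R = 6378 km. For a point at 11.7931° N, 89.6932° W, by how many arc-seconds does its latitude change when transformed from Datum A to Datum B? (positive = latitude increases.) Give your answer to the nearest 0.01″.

sin φ = 0.204378, cos φ = 0.978892, sin λ = -0.999986, cos λ = 0.005355.
North component: ΔN = −sin φ cos λ·ΔX − sin φ sin λ·ΔY + cos φ·ΔZ = −(0.204378)(0.005355)(1.6) − (0.204378)(-0.999986)(-72.7) + (0.978892)(248.9) = 228.79 m.
1° of latitude spans πR/180 = 111317 m, so Δφ = 228.79 / 111317 × 3600 = 7.399″.

Δφ = 7.40″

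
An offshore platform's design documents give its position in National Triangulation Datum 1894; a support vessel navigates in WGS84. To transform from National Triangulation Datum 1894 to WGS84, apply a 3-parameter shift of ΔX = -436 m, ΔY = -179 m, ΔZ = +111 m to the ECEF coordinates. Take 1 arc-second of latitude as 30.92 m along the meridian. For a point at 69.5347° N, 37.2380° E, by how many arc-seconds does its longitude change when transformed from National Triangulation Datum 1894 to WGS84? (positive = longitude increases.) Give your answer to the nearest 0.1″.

sin φ = 0.936884, cos φ = 0.349640, sin λ = 0.605127, cos λ = 0.796129.
East component: ΔE = −sin λ·ΔX + cos λ·ΔY = −(0.605127)(-436) + (0.796129)(-179) = 121.33 m.
1° of latitude spans 3600 × 30.92 = 111312 m; at latitude φ, 1° of longitude spans that × cos φ = 38919.1 m, so Δλ = 121.33 / 38919.1 × 3600 = 11.223″.

Δλ = 11.2″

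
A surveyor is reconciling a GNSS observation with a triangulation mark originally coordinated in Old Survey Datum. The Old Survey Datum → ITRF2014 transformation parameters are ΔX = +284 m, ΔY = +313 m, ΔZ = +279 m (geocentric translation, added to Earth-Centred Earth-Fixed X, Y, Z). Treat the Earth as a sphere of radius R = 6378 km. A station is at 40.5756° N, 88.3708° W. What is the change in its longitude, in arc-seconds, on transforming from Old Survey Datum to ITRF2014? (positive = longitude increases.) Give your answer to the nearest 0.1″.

Δλ = 12.5″

sin φ = 0.650451, cos φ = 0.759548, sin λ = -0.999596, cos λ = 0.028431.
East component: ΔE = −sin λ·ΔX + cos λ·ΔY = −(-0.999596)(284) + (0.028431)(313) = 292.78 m.
1° of latitude spans πR/180 = 111317 m; at latitude φ, 1° of longitude spans that × cos φ = 84550.7 m, so Δλ = 292.78 / 84550.7 × 3600 = 12.466″.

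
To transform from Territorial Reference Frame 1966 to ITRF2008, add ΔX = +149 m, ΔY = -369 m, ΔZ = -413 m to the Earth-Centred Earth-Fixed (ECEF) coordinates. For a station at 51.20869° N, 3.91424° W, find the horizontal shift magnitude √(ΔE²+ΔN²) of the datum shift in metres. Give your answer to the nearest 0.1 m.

532.5 m

At φ = 51.20869°, λ = -3.91424°: sin φ = 0.779433, cos φ = 0.626486, sin λ = -0.068263, cos λ = 0.997667.
ΔE = −sin λ·ΔX + cos λ·ΔY = −(-0.068263)·(149) + (0.997667)·(-369) = -357.97 m.
ΔN = −sin φ cos λ·ΔX − sin φ sin λ·ΔY + cos φ·ΔZ = −(0.779433)(0.997667)(149) − (0.779433)(-0.068263)(-369) + (0.626486)(-413) = -394.24 m.
Horizontal magnitude = √(ΔE² + ΔN²) = √((-357.97)² + (-394.24)²) = 532.51 m.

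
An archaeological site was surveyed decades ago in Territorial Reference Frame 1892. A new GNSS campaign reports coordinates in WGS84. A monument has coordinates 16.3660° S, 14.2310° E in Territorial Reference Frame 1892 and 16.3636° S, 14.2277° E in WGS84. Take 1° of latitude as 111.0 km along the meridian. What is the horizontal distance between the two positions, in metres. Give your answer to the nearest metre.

441 m

Δφ = -16.3636° − -16.3660° = +0.0024°; Δλ = 14.2277° − 14.2310° = -0.0033°.
ΔN = Δφ × 111000 = 266.4 m; ΔE = Δλ × 111000 × cos(-16.3660°) = -0.0033 × 111000 × 0.959481 = -351.5 m.
Distance = √(ΔE² + ΔN²) = √((-351.5)² + 266.4²) = 441.0 m.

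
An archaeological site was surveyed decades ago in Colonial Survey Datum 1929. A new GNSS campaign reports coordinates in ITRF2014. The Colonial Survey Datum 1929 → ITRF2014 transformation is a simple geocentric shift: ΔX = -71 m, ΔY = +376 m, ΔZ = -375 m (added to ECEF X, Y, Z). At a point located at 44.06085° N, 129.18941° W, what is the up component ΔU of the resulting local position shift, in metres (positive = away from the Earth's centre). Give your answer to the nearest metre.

ΔU = -438 m

At φ = 44.06085°, λ = -129.18941°: sin φ = 0.695422, cos φ = 0.718602, sin λ = -0.775061, cos λ = -0.631886.
ΔU = cos φ cos λ·ΔX + cos φ sin λ·ΔY + sin φ·ΔZ = (0.718602)(-0.631886)(-71) + (0.718602)(-0.775061)(376) + (0.695422)(-375) = -437.96 m.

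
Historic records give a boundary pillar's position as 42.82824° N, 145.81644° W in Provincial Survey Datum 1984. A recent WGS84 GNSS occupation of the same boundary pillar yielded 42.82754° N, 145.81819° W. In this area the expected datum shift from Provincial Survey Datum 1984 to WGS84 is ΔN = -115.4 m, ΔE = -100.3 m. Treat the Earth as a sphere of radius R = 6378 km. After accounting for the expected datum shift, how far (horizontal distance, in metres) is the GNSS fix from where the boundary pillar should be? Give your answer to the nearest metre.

57 m

Observed coordinate differences: Δφ = -0.00070°, Δλ = -0.00175°.
Converting to metres (1° lat = 111317 m, cos φ = 0.733395): observed ΔN = -77.9 m, observed ΔE = -142.9 m.
Subtracting the expected shift leaves a residual of -77.9 − (-115.4) = 37.5 m north and -142.9 − (-100.3) = -42.6 m east.
Residual distance = √(37.5² + (-42.6)²) = 56.7 m.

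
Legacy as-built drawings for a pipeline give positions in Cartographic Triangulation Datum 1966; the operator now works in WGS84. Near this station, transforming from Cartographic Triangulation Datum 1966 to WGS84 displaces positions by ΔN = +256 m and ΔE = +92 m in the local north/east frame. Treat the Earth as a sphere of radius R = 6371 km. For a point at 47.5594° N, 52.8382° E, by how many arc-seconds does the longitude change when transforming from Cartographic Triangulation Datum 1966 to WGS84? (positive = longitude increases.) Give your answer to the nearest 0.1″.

At latitude 47.5594°, cos φ = 0.674825.
One radian of longitude at latitude φ spans R cos φ, so Δλ = ΔE / (R cos φ) = 92.0 / (6371000 × 0.674825) = 2.1399e-05 rad = 4.414″.

Δλ = 4.4″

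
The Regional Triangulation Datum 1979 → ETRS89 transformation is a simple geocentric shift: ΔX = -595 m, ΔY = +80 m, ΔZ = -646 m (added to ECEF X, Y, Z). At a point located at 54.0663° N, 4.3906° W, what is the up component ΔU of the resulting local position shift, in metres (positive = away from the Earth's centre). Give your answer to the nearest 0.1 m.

ΔU = -874.8 m

The local up (radial) axis is (cos φ cos λ, cos φ sin λ, sin φ), giving ΔU = -348.150 − 3.594 − 523.064 = -874.81 m.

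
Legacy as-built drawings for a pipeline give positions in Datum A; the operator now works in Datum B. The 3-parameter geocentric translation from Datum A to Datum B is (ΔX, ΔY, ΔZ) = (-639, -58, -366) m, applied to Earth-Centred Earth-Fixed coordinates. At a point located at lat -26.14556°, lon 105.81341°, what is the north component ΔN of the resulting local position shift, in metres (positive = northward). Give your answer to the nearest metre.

The local north axis is (−sin φ cos λ, −sin φ sin λ, cos φ), giving ΔN = 76.731 − 24.591 − 328.550 = -276.41 m.

ΔN = -276 m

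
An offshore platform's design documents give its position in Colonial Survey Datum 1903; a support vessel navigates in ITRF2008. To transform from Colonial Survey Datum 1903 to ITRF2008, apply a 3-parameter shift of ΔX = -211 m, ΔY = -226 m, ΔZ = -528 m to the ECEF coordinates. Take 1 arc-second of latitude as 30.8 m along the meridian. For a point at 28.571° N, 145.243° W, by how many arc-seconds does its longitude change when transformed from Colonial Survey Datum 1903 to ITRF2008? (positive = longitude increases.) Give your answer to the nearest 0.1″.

sin φ = 0.478247, cos φ = 0.878225, sin λ = -0.570097, cos λ = -0.821577.
East component: ΔE = −sin λ·ΔX + cos λ·ΔY = −(-0.570097)(-211) + (-0.821577)(-226) = 65.39 m.
1° of latitude spans 3600 × 30.80 = 110880 m; at latitude φ, 1° of longitude spans that × cos φ = 97377.6 m, so Δλ = 65.39 / 97377.6 × 3600 = 2.417″.

Δλ = 2.4″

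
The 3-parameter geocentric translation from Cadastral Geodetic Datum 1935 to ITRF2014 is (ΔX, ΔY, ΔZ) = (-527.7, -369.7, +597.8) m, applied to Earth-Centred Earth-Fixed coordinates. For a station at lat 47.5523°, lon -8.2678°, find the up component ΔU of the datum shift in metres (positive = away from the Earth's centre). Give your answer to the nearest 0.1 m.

ΔU = 124.5 m

At φ = 47.5523°, λ = -8.2678°: sin φ = 0.737894, cos φ = 0.674917, sin λ = -0.143800, cos λ = 0.989607.
ΔU = cos φ cos λ·ΔX + cos φ sin λ·ΔY + sin φ·ΔZ = (0.674917)(0.989607)(-527.7) + (0.674917)(-0.143800)(-369.7) + (0.737894)(597.8) = 124.54 m.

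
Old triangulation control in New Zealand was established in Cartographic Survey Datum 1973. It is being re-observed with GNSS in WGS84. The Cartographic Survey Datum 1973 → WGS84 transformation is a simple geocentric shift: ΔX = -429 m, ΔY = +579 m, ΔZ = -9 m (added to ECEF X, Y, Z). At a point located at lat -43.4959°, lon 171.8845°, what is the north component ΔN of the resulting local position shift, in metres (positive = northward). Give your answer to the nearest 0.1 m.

The local north axis is (−sin φ cos λ, −sin φ sin λ, cos φ), giving ΔN = 292.325 + 56.260 − 6.529 = 342.06 m.

ΔN = 342.1 m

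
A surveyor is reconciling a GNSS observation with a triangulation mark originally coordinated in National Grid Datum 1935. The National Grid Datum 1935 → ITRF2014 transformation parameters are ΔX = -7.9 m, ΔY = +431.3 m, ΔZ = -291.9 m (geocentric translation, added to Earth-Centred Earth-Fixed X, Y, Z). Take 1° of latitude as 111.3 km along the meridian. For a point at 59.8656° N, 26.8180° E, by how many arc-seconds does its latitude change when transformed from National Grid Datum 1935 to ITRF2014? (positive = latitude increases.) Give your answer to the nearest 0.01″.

Δφ = -9.99″

sin φ = 0.864850, cos φ = 0.502030, sin λ = 0.451158, cos λ = 0.892444.
North component: ΔN = −sin φ cos λ·ΔX − sin φ sin λ·ΔY + cos φ·ΔZ = −(0.864850)(0.892444)(-7.9) − (0.864850)(0.451158)(431.3) + (0.502030)(-291.9) = -308.73 m.
1° of latitude spans 111300 m, so Δφ = -308.73 / 111300 × 3600 = -9.986″.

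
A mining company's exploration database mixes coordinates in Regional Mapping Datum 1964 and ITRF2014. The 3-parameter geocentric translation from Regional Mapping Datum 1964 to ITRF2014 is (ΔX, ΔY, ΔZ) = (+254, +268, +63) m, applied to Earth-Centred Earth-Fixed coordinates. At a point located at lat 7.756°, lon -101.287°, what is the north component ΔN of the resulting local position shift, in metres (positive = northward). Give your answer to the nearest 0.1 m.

At φ = 7.756°, λ = -101.287°: sin φ = 0.134955, cos φ = 0.990852, sin λ = -0.980659, cos λ = -0.195724.
ΔN = −sin φ cos λ·ΔX − sin φ sin λ·ΔY + cos φ·ΔZ = −(0.134955)(-0.195724)(254) − (0.134955)(-0.980659)(268) + (0.990852)(63) = 104.60 m.

ΔN = 104.6 m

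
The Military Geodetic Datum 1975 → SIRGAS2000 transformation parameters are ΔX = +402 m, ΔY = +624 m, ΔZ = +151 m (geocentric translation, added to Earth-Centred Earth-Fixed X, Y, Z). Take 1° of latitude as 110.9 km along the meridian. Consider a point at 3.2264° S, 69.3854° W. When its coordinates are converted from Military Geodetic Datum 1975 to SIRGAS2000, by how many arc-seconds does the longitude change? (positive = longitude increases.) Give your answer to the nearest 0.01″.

sin φ = -0.056282, cos φ = 0.998415, sin λ = -0.935970, cos λ = 0.352080.
East component: ΔE = −sin λ·ΔX + cos λ·ΔY = −(-0.935970)(402) + (0.352080)(624) = 595.96 m.
1° of latitude spans 110900 m; at latitude φ, 1° of longitude spans that × cos φ = 110724.2 m, so Δλ = 595.96 / 110724.2 × 3600 = 19.377″.

Δλ = 19.38″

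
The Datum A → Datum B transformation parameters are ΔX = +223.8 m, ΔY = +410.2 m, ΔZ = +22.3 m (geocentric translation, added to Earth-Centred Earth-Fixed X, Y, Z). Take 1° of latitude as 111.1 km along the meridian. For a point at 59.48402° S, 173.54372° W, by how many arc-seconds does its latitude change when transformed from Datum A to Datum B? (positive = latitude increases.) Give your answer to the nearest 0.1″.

Δφ = -7.1″

sin φ = -0.861488, cos φ = 0.507779, sin λ = -0.112445, cos λ = -0.993658.
North component: ΔN = −sin φ cos λ·ΔX − sin φ sin λ·ΔY + cos φ·ΔZ = −(-0.861488)(-0.993658)(223.8) − (-0.861488)(-0.112445)(410.2) + (0.507779)(22.3) = -219.99 m.
1° of latitude spans 111100 m, so Δφ = -219.99 / 111100 × 3600 = -7.128″.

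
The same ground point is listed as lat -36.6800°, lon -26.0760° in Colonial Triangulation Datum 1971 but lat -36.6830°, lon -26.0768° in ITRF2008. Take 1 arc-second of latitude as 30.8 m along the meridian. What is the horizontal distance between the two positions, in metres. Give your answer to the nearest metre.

Δφ = -36.6830° − -36.6800° = -0.0030°; Δλ = -26.0768° − -26.0760° = -0.0008°.
1° of latitude = 3600 × 30.80 = 110880 m.
ΔN = Δφ × 110880 = -332.6 m; ΔE = Δλ × 110880 × cos(-36.6800°) = -0.0008 × 110880 × 0.801984 = -71.1 m.
Distance = √(ΔE² + ΔN²) = √((-71.1)² + (-332.6)²) = 340.2 m.

340 m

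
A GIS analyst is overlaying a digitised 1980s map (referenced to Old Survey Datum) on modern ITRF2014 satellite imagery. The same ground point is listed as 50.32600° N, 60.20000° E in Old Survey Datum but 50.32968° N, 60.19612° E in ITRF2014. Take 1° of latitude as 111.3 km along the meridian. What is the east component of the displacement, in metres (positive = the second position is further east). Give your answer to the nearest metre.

ΔE = -276 m

Δφ = 50.32968° − 50.32600° = +0.00368°; Δλ = 60.19612° − 60.20000° = -0.00388°.
ΔN = Δφ × 111300 = 409.6 m; ΔE = Δλ × 111300 × cos(50.32600°) = -0.00388 × 111300 × 0.638419 = -275.7 m.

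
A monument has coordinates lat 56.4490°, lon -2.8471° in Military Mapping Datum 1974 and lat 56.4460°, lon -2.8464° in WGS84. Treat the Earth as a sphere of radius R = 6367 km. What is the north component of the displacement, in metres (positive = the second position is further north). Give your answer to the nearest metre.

ΔN = -333 m

Δφ = 56.4460° − 56.4490° = -0.0030°; Δλ = -2.8464° − -2.8471° = +0.0007°.
1° along a meridian = πR/180 = 111125 m.
ΔN = Δφ × 111125 = -333.4 m; ΔE = Δλ × 111125 × cos(56.4490°) = +0.0007 × 111125 × 0.552679 = 43.0 m.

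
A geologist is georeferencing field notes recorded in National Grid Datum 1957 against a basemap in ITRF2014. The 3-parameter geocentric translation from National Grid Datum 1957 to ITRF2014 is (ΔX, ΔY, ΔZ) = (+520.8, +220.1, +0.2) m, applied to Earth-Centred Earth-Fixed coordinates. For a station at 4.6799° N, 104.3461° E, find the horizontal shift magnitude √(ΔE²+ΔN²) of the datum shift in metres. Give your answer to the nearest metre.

559 m

At φ = 4.6799°, λ = 104.3461°: sin φ = 0.081589, cos φ = 0.996666, sin λ = 0.968817, cos λ = -0.247779.
ΔE = −sin λ·ΔX + cos λ·ΔY = −(0.968817)·(520.8) + (-0.247779)·(220.1) = -559.10 m.
ΔN = −sin φ cos λ·ΔX − sin φ sin λ·ΔY + cos φ·ΔZ = −(0.081589)(-0.247779)(520.8) − (0.081589)(0.968817)(220.1) + (0.996666)(0.2) = -6.67 m.
Horizontal magnitude = √(ΔE² + ΔN²) = √((-559.10)² + (-6.67)²) = 559.14 m.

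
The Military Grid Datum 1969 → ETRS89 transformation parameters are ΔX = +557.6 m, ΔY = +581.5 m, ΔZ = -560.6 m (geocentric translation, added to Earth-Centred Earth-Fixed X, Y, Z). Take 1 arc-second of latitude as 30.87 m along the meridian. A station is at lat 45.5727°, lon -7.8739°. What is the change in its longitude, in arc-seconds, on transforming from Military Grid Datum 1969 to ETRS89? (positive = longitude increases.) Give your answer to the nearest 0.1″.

Δλ = 30.2″

sin φ = 0.714139, cos φ = 0.700004, sin λ = -0.136993, cos λ = 0.990572.
East component: ΔE = −sin λ·ΔX + cos λ·ΔY = −(-0.136993)(557.6) + (0.990572)(581.5) = 652.41 m.
1° of latitude spans 3600 × 30.87 = 111132 m; at latitude φ, 1° of longitude spans that × cos φ = 77792.8 m, so Δλ = 652.41 / 77792.8 × 3600 = 30.191″.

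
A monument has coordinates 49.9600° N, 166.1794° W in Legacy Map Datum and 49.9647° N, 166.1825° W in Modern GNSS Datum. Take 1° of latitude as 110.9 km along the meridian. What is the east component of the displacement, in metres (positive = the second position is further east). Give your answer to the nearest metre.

ΔE = -221 m

Δφ = 49.9647° − 49.9600° = +0.0047°; Δλ = -166.1825° − -166.1794° = -0.0031°.
ΔN = Δφ × 110900 = 521.2 m; ΔE = Δλ × 110900 × cos(49.9600°) = -0.0031 × 110900 × 0.643322 = -221.2 m.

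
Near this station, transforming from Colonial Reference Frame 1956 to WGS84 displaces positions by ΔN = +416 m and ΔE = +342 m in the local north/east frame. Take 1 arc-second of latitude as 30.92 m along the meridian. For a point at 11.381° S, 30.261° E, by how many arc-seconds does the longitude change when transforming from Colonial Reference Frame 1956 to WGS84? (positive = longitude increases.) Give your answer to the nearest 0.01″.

At latitude -11.381°, cos φ = 0.980337.
1″ of longitude at this latitude = 30.92 × cos φ = 30.3120 m, so Δλ = 342.0 / 30.3120 = 11.283″.

Δλ = 11.28″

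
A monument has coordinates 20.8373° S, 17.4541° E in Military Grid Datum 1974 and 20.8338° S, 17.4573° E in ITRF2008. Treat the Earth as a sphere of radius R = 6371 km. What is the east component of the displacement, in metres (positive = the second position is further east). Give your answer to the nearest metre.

ΔE = 333 m

Δφ = -20.8338° − -20.8373° = +0.0035°; Δλ = 17.4573° − 17.4541° = +0.0032°.
1° along a meridian = πR/180 = 111195 m.
ΔN = Δφ × 111195 = 389.2 m; ΔE = Δλ × 111195 × cos(-20.8373°) = +0.0032 × 111195 × 0.934594 = 332.6 m.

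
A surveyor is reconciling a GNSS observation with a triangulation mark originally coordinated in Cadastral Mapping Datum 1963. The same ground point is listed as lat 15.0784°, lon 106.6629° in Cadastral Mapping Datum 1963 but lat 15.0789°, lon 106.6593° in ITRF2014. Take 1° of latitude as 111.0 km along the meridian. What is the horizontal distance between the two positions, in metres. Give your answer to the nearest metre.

Δφ = 15.0789° − 15.0784° = +0.0005°; Δλ = 106.6593° − 106.6629° = -0.0036°.
ΔN = Δφ × 111000 = 55.5 m; ΔE = Δλ × 111000 × cos(15.0784°) = -0.0036 × 111000 × 0.965571 = -385.8 m.
Distance = √(ΔE² + ΔN²) = √((-385.8)² + 55.5²) = 389.8 m.

390 m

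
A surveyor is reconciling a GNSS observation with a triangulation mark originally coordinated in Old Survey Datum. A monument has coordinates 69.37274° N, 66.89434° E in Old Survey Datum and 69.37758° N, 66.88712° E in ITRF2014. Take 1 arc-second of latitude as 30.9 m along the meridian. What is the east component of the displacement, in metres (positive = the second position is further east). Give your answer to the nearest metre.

ΔE = -283 m

Δφ = 69.37758° − 69.37274° = +0.00484°; Δλ = 66.88712° − 66.89434° = -0.00722°.
1° of latitude = 3600 × 30.90 = 111240 m.
ΔN = Δφ × 111240 = 538.4 m; ΔE = Δλ × 111240 × cos(69.37274°) = -0.00722 × 111240 × 0.352287 = -282.9 m.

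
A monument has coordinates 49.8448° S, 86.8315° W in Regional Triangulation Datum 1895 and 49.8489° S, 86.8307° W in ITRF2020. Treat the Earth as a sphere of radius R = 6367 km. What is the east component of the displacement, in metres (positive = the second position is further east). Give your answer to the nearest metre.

Δφ = -49.8489° − -49.8448° = -0.0041°; Δλ = -86.8307° − -86.8315° = +0.0008°.
1° along a meridian = πR/180 = 111125 m.
ΔN = Δφ × 111125 = -455.6 m; ΔE = Δλ × 111125 × cos(-49.8448°) = +0.0008 × 111125 × 0.644860 = 57.3 m.

ΔE = 57 m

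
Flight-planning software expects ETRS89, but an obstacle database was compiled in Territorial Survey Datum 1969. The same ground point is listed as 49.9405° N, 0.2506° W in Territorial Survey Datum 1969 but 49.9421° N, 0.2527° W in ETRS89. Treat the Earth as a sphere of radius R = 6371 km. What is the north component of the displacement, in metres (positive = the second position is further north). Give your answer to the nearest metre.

ΔN = 178 m

Δφ = 49.9421° − 49.9405° = +0.0016°; Δλ = -0.2527° − -0.2506° = -0.0021°.
1° along a meridian = πR/180 = 111195 m.
ΔN = Δφ × 111195 = 177.9 m; ΔE = Δλ × 111195 × cos(49.9405°) = -0.0021 × 111195 × 0.643583 = -150.3 m.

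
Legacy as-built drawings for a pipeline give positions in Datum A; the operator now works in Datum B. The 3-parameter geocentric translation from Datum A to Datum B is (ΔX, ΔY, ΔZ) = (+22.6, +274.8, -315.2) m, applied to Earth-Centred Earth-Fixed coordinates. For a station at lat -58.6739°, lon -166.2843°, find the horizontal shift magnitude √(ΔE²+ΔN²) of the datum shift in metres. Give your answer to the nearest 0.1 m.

At φ = -58.6739°, λ = -166.2843°: sin φ = -0.854222, cos φ = 0.519908, sin λ = -0.237104, cos λ = -0.971484.
ΔE = −sin λ·ΔX + cos λ·ΔY = −(-0.237104)·(22.6) + (-0.971484)·(274.8) = -261.61 m.
ΔN = −sin φ cos λ·ΔX − sin φ sin λ·ΔY + cos φ·ΔZ = −(-0.854222)(-0.971484)(22.6) − (-0.854222)(-0.237104)(274.8) + (0.519908)(-315.2) = -238.29 m.
Horizontal magnitude = √(ΔE² + ΔN²) = √((-261.61)² + (-238.29)²) = 353.86 m.

353.9 m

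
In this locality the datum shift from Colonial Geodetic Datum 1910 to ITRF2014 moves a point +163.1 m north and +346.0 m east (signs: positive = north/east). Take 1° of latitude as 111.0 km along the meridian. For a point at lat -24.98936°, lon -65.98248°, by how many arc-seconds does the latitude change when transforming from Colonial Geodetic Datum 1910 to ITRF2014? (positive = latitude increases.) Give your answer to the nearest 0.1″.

Δφ = 5.3″

1° of latitude = 111.0 km, so Δφ = 163.1 / 111000 = 0.0014694° = 5.290″.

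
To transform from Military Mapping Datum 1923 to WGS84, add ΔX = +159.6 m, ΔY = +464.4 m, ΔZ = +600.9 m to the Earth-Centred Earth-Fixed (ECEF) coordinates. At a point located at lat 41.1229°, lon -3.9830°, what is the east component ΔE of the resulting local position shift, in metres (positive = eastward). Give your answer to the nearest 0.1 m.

The local east axis at (φ, λ) is (−sin λ, cos λ, 0), so ΔE = −sin(-3.9830°)·159.6 + cos(-3.9830°)·464.4 = 474.36 m.

ΔE = 474.4 m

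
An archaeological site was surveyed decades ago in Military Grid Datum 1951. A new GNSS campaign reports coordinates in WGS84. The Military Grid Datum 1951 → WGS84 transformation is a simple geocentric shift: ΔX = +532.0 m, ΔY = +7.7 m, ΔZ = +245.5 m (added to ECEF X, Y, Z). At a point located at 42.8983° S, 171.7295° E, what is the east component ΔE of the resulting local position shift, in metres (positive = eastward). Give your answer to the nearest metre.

At φ = -42.8983°, λ = 171.7295°: sin φ = -0.680699, cos φ = 0.732563, sin λ = 0.143847, cos λ = -0.989600.
ΔE = −sin λ·ΔX + cos λ·ΔY = −(0.143847)·(532.0) + (-0.989600)·(7.7) = -84.15 m.

ΔE = -84 m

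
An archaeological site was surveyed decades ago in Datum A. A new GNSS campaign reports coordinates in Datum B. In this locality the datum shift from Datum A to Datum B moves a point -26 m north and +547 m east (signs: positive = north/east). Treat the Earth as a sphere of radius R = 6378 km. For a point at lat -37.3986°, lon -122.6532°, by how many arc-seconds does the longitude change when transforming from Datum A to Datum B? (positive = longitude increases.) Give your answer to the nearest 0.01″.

At latitude -37.3986°, cos φ = 0.794429.
One radian of longitude at latitude φ spans R cos φ, so Δλ = ΔE / (R cos φ) = 547.0 / (6378000 × 0.794429) = 1.0796e-04 rad = 22.268″.

Δλ = 22.27″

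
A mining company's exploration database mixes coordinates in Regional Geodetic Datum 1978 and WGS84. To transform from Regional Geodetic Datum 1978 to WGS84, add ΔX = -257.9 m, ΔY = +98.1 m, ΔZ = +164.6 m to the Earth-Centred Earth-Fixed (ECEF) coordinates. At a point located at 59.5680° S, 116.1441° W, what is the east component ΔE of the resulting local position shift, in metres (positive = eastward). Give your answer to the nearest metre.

At φ = -59.5680°, λ = -116.1441°: sin φ = -0.862231, cos φ = 0.506515, sin λ = -0.897689, cos λ = -0.440630.
ΔE = −sin λ·ΔX + cos λ·ΔY = −(-0.897689)·(-257.9) + (-0.440630)·(98.1) = -274.74 m.

ΔE = -275 m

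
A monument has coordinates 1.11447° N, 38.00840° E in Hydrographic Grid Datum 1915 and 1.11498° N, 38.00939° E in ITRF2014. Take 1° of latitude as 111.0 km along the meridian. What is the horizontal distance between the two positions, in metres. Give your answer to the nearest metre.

Δφ = 1.11498° − 1.11447° = +0.00051°; Δλ = 38.00939° − 38.00840° = +0.00099°.
ΔN = Δφ × 111000 = 56.6 m; ΔE = Δλ × 111000 × cos(1.11447°) = +0.00099 × 111000 × 0.999811 = 109.9 m.
Distance = √(ΔE² + ΔN²) = √(109.9² + 56.6²) = 123.6 m.

124 m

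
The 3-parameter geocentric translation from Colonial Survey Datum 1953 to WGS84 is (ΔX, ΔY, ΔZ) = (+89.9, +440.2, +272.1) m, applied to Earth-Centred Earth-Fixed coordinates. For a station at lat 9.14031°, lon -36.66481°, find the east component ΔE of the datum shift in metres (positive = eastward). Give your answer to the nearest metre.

ΔE = 407 m

The local east axis at (φ, λ) is (−sin λ, cos λ, 0), so ΔE = −sin(-36.66481°)·89.9 + cos(-36.66481°)·440.2 = 406.79 m.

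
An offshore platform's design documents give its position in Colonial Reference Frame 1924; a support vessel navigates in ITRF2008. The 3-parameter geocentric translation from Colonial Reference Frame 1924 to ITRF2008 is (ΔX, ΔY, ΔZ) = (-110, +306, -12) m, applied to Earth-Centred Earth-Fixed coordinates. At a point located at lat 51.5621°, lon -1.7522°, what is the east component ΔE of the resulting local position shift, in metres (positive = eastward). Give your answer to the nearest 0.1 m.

At φ = 51.5621°, λ = -1.7522°: sin φ = 0.783282, cos φ = 0.621666, sin λ = -0.030577, cos λ = 0.999532.
ΔE = −sin λ·ΔX + cos λ·ΔY = −(-0.030577)·(-110) + (0.999532)·(306) = 302.49 m.

ΔE = 302.5 m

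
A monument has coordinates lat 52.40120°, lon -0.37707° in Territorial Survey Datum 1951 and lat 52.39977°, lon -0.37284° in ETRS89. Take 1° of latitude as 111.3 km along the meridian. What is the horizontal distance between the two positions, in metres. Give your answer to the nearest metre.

Δφ = 52.39977° − 52.40120° = -0.00143°; Δλ = -0.37284° − -0.37707° = +0.00423°.
ΔN = Δφ × 111300 = -159.2 m; ΔE = Δλ × 111300 × cos(52.40120°) = +0.00423 × 111300 × 0.610129 = 287.2 m.
Distance = √(ΔE² + ΔN²) = √(287.2² + (-159.2)²) = 328.4 m.

328 m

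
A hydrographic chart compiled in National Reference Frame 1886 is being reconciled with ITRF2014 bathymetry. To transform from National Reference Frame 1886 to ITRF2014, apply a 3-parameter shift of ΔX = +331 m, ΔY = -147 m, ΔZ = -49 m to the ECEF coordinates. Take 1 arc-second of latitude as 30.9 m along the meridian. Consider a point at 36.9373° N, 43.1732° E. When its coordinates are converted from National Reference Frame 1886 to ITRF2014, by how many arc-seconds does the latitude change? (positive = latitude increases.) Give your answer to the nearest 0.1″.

sin φ = 0.600941, cos φ = 0.799294, sin λ = 0.684206, cos λ = 0.729289.
North component: ΔN = −sin φ cos λ·ΔX − sin φ sin λ·ΔY + cos φ·ΔZ = −(0.600941)(0.729289)(331) − (0.600941)(0.684206)(-147) + (0.799294)(-49) = -123.79 m.
1° of latitude spans 3600 × 30.90 = 111240 m, so Δφ = -123.79 / 111240 × 3600 = -4.006″.

Δφ = -4.0″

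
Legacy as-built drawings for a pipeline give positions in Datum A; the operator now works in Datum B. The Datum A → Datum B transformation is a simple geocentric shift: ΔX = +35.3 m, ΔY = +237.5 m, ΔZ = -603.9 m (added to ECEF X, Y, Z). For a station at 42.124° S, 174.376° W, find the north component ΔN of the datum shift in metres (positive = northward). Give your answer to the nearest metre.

ΔN = -487 m

The local north axis is (−sin φ cos λ, −sin φ sin λ, cos φ), giving ΔN = -23.563 − 15.611 − 447.910 = -487.08 m.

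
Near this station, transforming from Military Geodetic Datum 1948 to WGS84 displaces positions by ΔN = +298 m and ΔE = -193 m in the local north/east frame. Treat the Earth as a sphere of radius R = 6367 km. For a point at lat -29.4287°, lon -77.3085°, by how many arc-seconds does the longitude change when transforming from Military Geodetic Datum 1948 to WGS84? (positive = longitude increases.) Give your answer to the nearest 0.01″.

Δλ = -7.18″

At latitude -29.4287°, cos φ = 0.870968.
One radian of longitude at latitude φ spans R cos φ, so Δλ = ΔE / (R cos φ) = -193.0 / (6367000 × 0.870968) = -3.4803e-05 rad = -7.179″.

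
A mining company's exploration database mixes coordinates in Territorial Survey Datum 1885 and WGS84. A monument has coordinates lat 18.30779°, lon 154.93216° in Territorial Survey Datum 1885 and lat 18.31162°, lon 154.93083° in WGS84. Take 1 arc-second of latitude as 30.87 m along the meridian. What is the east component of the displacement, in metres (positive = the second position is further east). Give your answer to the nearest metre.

ΔE = -140 m

Δφ = 18.31162° − 18.30779° = +0.00383°; Δλ = 154.93083° − 154.93216° = -0.00133°.
1° of latitude = 3600 × 30.87 = 111132 m.
ΔN = Δφ × 111132 = 425.6 m; ΔE = Δλ × 111132 × cos(18.30779°) = -0.00133 × 111132 × 0.949383 = -140.3 m.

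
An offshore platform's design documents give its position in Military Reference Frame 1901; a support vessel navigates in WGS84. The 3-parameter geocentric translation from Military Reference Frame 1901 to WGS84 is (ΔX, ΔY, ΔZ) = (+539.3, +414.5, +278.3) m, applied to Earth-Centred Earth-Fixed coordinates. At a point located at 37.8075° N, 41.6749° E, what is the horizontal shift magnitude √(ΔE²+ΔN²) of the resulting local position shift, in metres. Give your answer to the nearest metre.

202 m

The local east axis at (φ, λ) is (−sin λ, cos λ, 0), so ΔE = −sin(41.6749°)·539.3 + cos(41.6749°)·414.5 = -48.98 m.
The local north axis is (−sin φ cos λ, −sin φ sin λ, cos φ), giving ΔN = -246.932 − 168.947 + 219.878 = -196.00 m.
Horizontal magnitude = √(ΔE² + ΔN²) = √((-48.98)² + (-196.00)²) = 202.03 m.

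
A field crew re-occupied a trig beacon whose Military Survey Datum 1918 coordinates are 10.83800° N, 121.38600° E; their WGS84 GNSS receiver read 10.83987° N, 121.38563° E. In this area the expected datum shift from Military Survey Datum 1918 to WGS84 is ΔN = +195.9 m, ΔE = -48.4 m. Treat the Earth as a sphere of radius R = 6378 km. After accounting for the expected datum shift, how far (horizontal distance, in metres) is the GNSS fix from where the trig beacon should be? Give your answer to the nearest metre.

Observed coordinate differences: Δφ = +0.00187°, Δλ = -0.00037°.
Converting to metres (1° lat = 111317 m, cos φ = 0.982163): observed ΔN = 208.2 m, observed ΔE = -40.5 m.
Subtracting the expected shift leaves a residual of 208.2 − (195.9) = 12.3 m north and -40.5 − (-48.4) = 7.9 m east.
Residual distance = √(12.3² + 7.9²) = 14.6 m.

15 m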